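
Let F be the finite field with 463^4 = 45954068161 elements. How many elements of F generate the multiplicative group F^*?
There are φ(45954068160) = 7927234560 primitive elements

F_q^* is cyclic of order q - 1 = 45954068160. A cyclic group of order m has exactly φ(m) generators. Here m = 45954068160 = 2^6 · 3 · 5 · 7 · 11 · 13 · 17 · 29 · 97, so the number of primitive elements is φ(45954068160) = 7927234560.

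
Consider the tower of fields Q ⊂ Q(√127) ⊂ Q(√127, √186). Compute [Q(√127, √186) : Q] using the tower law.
[Q(√127, √186) : Q] = 4

[Q(√127):Q] = 2 (min poly x^2 - 127, irreducible since 127 is squarefree > 1). For the top step, suppose √186 ∈ Q(√127), say √186 = c + d√127 with c, d ∈ Q. Squaring: 186 = c^2 + 127d^2 + 2cd√127. Since √127 ∉ Q this forces 2cd = 0. If d = 0 then √186 = c ∈ Q, contradicting 186 squarefree > 1. If c = 0 then 186 = 127d^2, so 127·186 = (127d)^2 is a perfect square in Q — but 127·186 = 23622 is not a perfect square (since 127 and 186 are distinct squarefree integers). Contradiction. Hence √186 ∉ Q(√127), so x^2 - 186 stays irreducible over Q(√127) and [Q(√127, √186) : Q(√127)] = 2. By the tower law, [Q(√127, √186) : Q] = 2 · 2 = 4.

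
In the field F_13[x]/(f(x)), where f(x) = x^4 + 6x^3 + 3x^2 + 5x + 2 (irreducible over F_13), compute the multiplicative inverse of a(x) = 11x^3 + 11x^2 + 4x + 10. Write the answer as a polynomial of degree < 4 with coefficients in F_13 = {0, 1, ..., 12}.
a(x)^(-1) ≡ 8x^3 + 6x^2 + 12x + 4 (mod f(x))

Since f is irreducible over F_13, F_13[x]/(f) is a field and a(x) ≠ 0 has an inverse. Apply the extended Euclidean algorithm to f(x) and a(x) in F_13[x]: f(x) = (6x + 4)·a(x) + (7x + 1);  a(x) = (9x^2 + 4x)·(7x + 1) + (10). The last nonzero remainder is the constant 10 = gcd(f, a) in F_13. Back-substituting through the division chain expresses 10 = s(x)·a(x) + t(x)·f(x) with s(x) ≡ 2x^3 + 8x^2 + 3x + 1 (mod f), so (2x^3 + 8x^2 + 3x + 1)·a(x) ≡ 10 (mod f). Multiplying by 10^(-1) ≡ 4 in F_13 gives a(x)^(-1) ≡ 4·(2x^3 + 8x^2 + 3x + 1) ≡ 8x^3 + 6x^2 + 12x + 4 (mod f). Check: (11x^3 + 11x^2 + 4x + 10)·(8x^3 + 6x^2 + 12x + 4) = 10x^6 + 11x^5 + 9x^4 + 7x^3 + 9x^2 + 6x + 1 ≡ 1 (mod x^4 + 6x^3 + 3x^2 + 5x + 2).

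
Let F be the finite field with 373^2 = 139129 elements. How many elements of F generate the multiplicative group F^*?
There are φ(139128) = 38400 primitive elements

F_q^* is cyclic of order q - 1 = 139128. A cyclic group of order m has exactly φ(m) generators. Here m = 139128 = 2^3 · 3 · 11 · 17 · 31, so the number of primitive elements is φ(139128) = 38400.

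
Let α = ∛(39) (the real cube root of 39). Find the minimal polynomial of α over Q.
m_α(x) = x^3 - 39

α satisfies α^3 = 39, so x^3 - 39 annihilates α. By the rational root test, a rational root p/q (in lowest terms) of x^3 - 39 would satisfy p^3 = 39 q^3, forcing q = 1 and p^3 = 39; but 39 is not a perfect cube, contradiction. A monic cubic over Q with no rational root is irreducible (any nontrivial factorization would include a linear factor). Hence x^3 - 39 is the minimal polynomial of α, and in particular [Q(α):Q] = 3.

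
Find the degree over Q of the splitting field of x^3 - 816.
[K : Q] = 6

The roots of x^3 - 816 are ∛816, ω∛816, ω^2∛816 where ω = e^(2πi/3) is a primitive cube root of unity, so K = Q(∛816, ω). Now [Q(∛816):Q] = 3 (since 816 is not a perfect cube, x^3 - 816 is irreducible) and [Q(ω):Q] = 2. Both 2 and 3 divide [K:Q], and [K:Q] ≤ 3·2 = 6, so [K:Q] = 6. (Equivalently: Q(∛816) ⊂ R but ω ∉ R, so [K : Q(∛816)] = 2.)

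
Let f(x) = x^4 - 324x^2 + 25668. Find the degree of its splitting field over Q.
[K : Q] = 4

Solving the quadratic in x^2: x^2 = (324 ± √(324^2 - 4·25668))/2 = (324 ± √2304)/2 = (324 ± 48)/2, giving x^2 = 186 or x^2 = 138. So f(x) = (x^2 - 186)(x^2 - 138) and the roots of f are ±√186, ±√138. Hence the splitting field is K = Q(√186, √138). Since 186 and 138 are distinct squarefree integers > 1, their product 25668 is not a perfect square, so √138 ∉ Q(√186). By the tower law [K:Q] = [Q(√186,√138):Q(√186)] · [Q(√186):Q] = 2 · 2 = 4.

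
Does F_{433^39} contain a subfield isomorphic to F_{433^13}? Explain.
Yes: F_{433^13} is a subfield of F_{433^39}

F_{p^m} embeds in F_{p^n} iff m | n (since F_{p^n} is the splitting field of x^(p^n) - x, and F_{p^m} ⊂ F_{p^n} forces p^n to be a power of p^m, i.e. m | n; conversely if m | n then every root of x^(p^m) - x is a root of x^(p^n) - x). Here 13 | 39 (since 39 = 3·13), so F_{433^13} is a subfield of F_{433^39}, and [F_{433^39} : F_{433^13}] = 39/13 = 3.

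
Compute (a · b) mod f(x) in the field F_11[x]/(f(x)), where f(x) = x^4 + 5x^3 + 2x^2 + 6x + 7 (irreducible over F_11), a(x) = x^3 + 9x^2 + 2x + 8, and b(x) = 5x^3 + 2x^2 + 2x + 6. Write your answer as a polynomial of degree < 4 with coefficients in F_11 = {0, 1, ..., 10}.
a · b ≡ 4x^3 + 10x^2 + 7x + 7 (mod f(x))

Multiply in F_11[x]: a(x)·b(x) = (x^3 + 9x^2 + 2x + 8)·(5x^3 + 2x^2 + 2x + 6) = 5x^6 + 3x^5 + 8x^4 + 2x^3 + 8x^2 + 6x + 4. This has degree ≥ 4, so divide by f(x) over F_11: 5x^6 + 3x^5 + 8x^4 + 2x^3 + 8x^2 + 6x + 4 = (5x^2 + 9)·(x^4 + 5x^3 + 2x^2 + 6x + 7) + (4x^3 + 10x^2 + 7x + 7). Hence a·b ≡ 4x^3 + 10x^2 + 7x + 7 (mod f). (F_11[x]/(f) is a field with 11^4 = 14641 elements since f is irreducible of degree 4.)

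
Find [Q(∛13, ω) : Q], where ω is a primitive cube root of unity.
[Q(∛13, ω) : Q] = 6

[Q(∛13):Q] = 3 (min poly x^3 - 13, irreducible since 13 is not a perfect cube). [Q(ω):Q] = 2 (min poly x^2 + x + 1). Since Q(∛13) ⊂ R and ω ∉ R, we have ω ∉ Q(∛13), so x^2 + x + 1 remains irreducible over Q(∛13) and [Q(∛13, ω) : Q(∛13)] = 2. By the tower law, [Q(∛13, ω) : Q] = 3 · 2 = 6. (In fact Q(∛13, ω) is the splitting field of x^3 - 13 over Q.)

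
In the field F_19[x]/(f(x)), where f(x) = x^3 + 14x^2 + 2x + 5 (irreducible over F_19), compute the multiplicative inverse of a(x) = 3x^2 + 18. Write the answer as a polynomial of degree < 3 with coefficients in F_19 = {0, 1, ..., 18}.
a(x)^(-1) ≡ 10x^2 + 9x + 7 (mod f(x))

Since f is irreducible over F_19, F_19[x]/(f) is a field and a(x) ≠ 0 has an inverse. Apply the extended Euclidean algorithm to f(x) and a(x) in F_19[x]: f(x) = (13x + 11)·a(x) + (15x + 16);  a(x) = (4x + 16)·(15x + 16) + (9). The last nonzero remainder is the constant 9 = gcd(f, a) in F_19. Back-substituting through the division chain expresses 9 = s(x)·a(x) + t(x)·f(x) with s(x) ≡ 14x^2 + 5x + 6 (mod f), so (14x^2 + 5x + 6)·a(x) ≡ 9 (mod f). Multiplying by 9^(-1) ≡ 17 in F_19 gives a(x)^(-1) ≡ 17·(14x^2 + 5x + 6) ≡ 10x^2 + 9x + 7 (mod f). Check: (3x^2 + 18)·(10x^2 + 9x + 7) = 11x^4 + 8x^3 + 11x^2 + 10x + 12 ≡ 1 (mod x^3 + 14x^2 + 2x + 5).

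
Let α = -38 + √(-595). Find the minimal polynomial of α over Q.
m_α(x) = x^2 + 76x + 2039

From α + 38 = √(-595), squaring gives (α + 38)^2 = -595, i.e. α^2 + 76α + 1444 = -595, so α^2 + 76α + 2039 = 0. The discriminant of x^2 + 76x + 2039 is (76)^2 - 4·(2039) = 5776 - 8156 = -2380, and 4·(-595) is not a perfect square in Q since -595 is squarefree and ≠ 1. Hence x^2 + 76x + 2039 is irreducible over Q and is the minimal polynomial of α.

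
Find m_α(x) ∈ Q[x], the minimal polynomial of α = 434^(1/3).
m_α(x) = x^3 - 434

α satisfies α^3 = 434, so x^3 - 434 annihilates α. By the rational root test, a rational root p/q (in lowest terms) of x^3 - 434 would satisfy p^3 = 434 q^3, forcing q = 1 and p^3 = 434; but 434 is not a perfect cube, contradiction. A monic cubic over Q with no rational root is irreducible (any nontrivial factorization would include a linear factor). Hence x^3 - 434 is the minimal polynomial of α, and in particular [Q(α):Q] = 3.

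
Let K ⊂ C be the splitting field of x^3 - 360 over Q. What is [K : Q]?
[K : Q] = 6

The roots of x^3 - 360 are ∛360, ω∛360, ω^2∛360 where ω = e^(2πi/3) is a primitive cube root of unity, so K = Q(∛360, ω). Now [Q(∛360):Q] = 3 (since 360 is not a perfect cube, x^3 - 360 is irreducible) and [Q(ω):Q] = 2. Both 2 and 3 divide [K:Q], and [K:Q] ≤ 3·2 = 6, so [K:Q] = 6. (Equivalently: Q(∛360) ⊂ R but ω ∉ R, so [K : Q(∛360)] = 2.)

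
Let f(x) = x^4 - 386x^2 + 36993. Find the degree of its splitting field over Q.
[K : Q] = 4

Solving the quadratic in x^2: x^2 = (386 ± √(386^2 - 4·36993))/2 = (386 ± √1024)/2 = (386 ± 32)/2, giving x^2 = 209 or x^2 = 177. So f(x) = (x^2 - 209)(x^2 - 177) and the roots of f are ±√209, ±√177. Hence the splitting field is K = Q(√209, √177). Since 209 and 177 are distinct squarefree integers > 1, their product 36993 is not a perfect square, so √177 ∉ Q(√209). By the tower law [K:Q] = [Q(√209,√177):Q(√209)] · [Q(√209):Q] = 2 · 2 = 4.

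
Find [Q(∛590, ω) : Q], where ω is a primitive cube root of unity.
[Q(∛590, ω) : Q] = 6

[Q(∛590):Q] = 3 (min poly x^3 - 590, irreducible since 590 is not a perfect cube). [Q(ω):Q] = 2 (min poly x^2 + x + 1). Since Q(∛590) ⊂ R and ω ∉ R, we have ω ∉ Q(∛590), so x^2 + x + 1 remains irreducible over Q(∛590) and [Q(∛590, ω) : Q(∛590)] = 2. By the tower law, [Q(∛590, ω) : Q] = 3 · 2 = 6. (In fact Q(∛590, ω) is the splitting field of x^3 - 590 over Q.)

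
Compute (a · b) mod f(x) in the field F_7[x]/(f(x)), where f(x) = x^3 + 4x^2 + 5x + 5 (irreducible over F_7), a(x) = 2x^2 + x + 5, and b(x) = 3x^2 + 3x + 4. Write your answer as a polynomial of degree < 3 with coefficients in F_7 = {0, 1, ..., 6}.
a · b ≡ x + 4 (mod f(x))

Multiply in F_7[x]: a(x)·b(x) = (2x^2 + x + 5)·(3x^2 + 3x + 4) = 6x^4 + 2x^3 + 5x^2 + 5x + 6. This has degree ≥ 3, so divide by f(x) over F_7: 6x^4 + 2x^3 + 5x^2 + 5x + 6 = (6x + 6)·(x^3 + 4x^2 + 5x + 5) + (x + 4). Hence a·b ≡ x + 4 (mod f). (F_7[x]/(f) is a field with 7^3 = 343 elements since f is irreducible of degree 3.)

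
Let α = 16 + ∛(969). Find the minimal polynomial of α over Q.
m_α(x) = x^3 - 48x^2 + 768x - 5065

Set β = α - 16 = ∛(969), so β^3 = 969. Then (α - 16)^3 - 969 = 0, i.e. α is a root of g(x) = (x - 16)^3 - 969 = x^3 - 48x^2 + 768x - 5065. Since g(x) = h(x - 16) where h(x) = x^3 - 969, and h is irreducible over Q (because 969 is not a perfect cube, so h has no rational root, and a monic cubic with no rational root is irreducible), g is also irreducible (irreducibility is preserved under the substitution x → x - 16). Hence m_α(x) = x^3 - 48x^2 + 768x - 5065.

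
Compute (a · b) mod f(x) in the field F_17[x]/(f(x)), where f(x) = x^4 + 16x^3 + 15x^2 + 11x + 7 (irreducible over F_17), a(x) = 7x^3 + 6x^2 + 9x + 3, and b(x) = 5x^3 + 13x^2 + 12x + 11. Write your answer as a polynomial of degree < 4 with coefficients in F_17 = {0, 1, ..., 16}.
a · b ≡ 12x^3 + 2x^2 + 9x + 11 (mod f(x))

Multiply in F_17[x]: a(x)·b(x) = (7x^3 + 6x^2 + 9x + 3)·(5x^3 + 13x^2 + 12x + 11) = x^6 + 2x^5 + 3x^4 + 9x^3 + 9x^2 + 16x + 16. This has degree ≥ 4, so divide by f(x) over F_17: x^6 + 2x^5 + 3x^4 + 9x^3 + 9x^2 + 16x + 16 = (x^2 + 3x + 8)·(x^4 + 16x^3 + 15x^2 + 11x + 7) + (12x^3 + 2x^2 + 9x + 11). Hence a·b ≡ 12x^3 + 2x^2 + 9x + 11 (mod f). (F_17[x]/(f) is a field with 17^4 = 83521 elements since f is irreducible of degree 4.)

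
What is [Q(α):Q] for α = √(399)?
[Q(α):Q] = 2

[Q(α):Q] equals the degree of the minimal polynomial of α. Here α^2 = 399 and x^2 - 399 is irreducible (d = 399 is squarefree, ≠ 1, hence not a square), so deg(m_α) = 2. Thus [Q(α):Q] = 2.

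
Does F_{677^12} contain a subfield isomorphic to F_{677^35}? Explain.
No: F_{677^35} is not a subfield of F_{677^12}

F_{p^m} embeds in F_{p^n} iff m | n. Here 35 ∤ 12 (since 12 = 0·35 + 12 with remainder 12 ≠ 0), so F_{677^35} is not a subfield of F_{677^12}. Equivalently: if it were, the tower law would give 35 = [F_{677^35}:F_677] dividing [F_{677^12}:F_677] = 12, contradiction.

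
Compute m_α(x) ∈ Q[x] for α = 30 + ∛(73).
m_α(x) = x^3 - 90x^2 + 2700x - 27073

Set β = α - 30 = ∛(73), so β^3 = 73. Then (α - 30)^3 - 73 = 0, i.e. α is a root of g(x) = (x - 30)^3 - 73 = x^3 - 90x^2 + 2700x - 27073. Since g(x) = h(x - 30) where h(x) = x^3 - 73, and h is irreducible over Q (because 73 is not a perfect cube, so h has no rational root, and a monic cubic with no rational root is irreducible), g is also irreducible (irreducibility is preserved under the substitution x → x - 30). Hence m_α(x) = x^3 - 90x^2 + 2700x - 27073.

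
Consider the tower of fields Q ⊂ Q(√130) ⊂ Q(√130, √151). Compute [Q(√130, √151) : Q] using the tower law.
[Q(√130, √151) : Q] = 4

[Q(√130):Q] = 2 (min poly x^2 - 130, irreducible since 130 is squarefree > 1). For the top step, suppose √151 ∈ Q(√130), say √151 = c + d√130 with c, d ∈ Q. Squaring: 151 = c^2 + 130d^2 + 2cd√130. Since √130 ∉ Q this forces 2cd = 0. If d = 0 then √151 = c ∈ Q, contradicting 151 squarefree > 1. If c = 0 then 151 = 130d^2, so 130·151 = (130d)^2 is a perfect square in Q — but 130·151 = 19630 is not a perfect square (since 130 and 151 are distinct squarefree integers). Contradiction. Hence √151 ∉ Q(√130), so x^2 - 151 stays irreducible over Q(√130) and [Q(√130, √151) : Q(√130)] = 2. By the tower law, [Q(√130, √151) : Q] = 2 · 2 = 4.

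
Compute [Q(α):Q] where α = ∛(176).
[Q(α):Q] = 3

The minimal polynomial of α is x^3 - 176, irreducible over Q since 176 is not a perfect cube (so x^3 - 176 has no rational root). Hence [Q(α):Q] = deg(m_α) = 3.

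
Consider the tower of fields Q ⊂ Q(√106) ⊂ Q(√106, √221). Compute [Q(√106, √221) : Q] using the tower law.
[Q(√106, √221) : Q] = 4

[Q(√106):Q] = 2 (min poly x^2 - 106, irreducible since 106 is squarefree > 1). For the top step, suppose √221 ∈ Q(√106), say √221 = c + d√106 with c, d ∈ Q. Squaring: 221 = c^2 + 106d^2 + 2cd√106. Since √106 ∉ Q this forces 2cd = 0. If d = 0 then √221 = c ∈ Q, contradicting 221 squarefree > 1. If c = 0 then 221 = 106d^2, so 106·221 = (106d)^2 is a perfect square in Q — but 106·221 = 23426 is not a perfect square (since 106 and 221 are distinct squarefree integers). Contradiction. Hence √221 ∉ Q(√106), so x^2 - 221 stays irreducible over Q(√106) and [Q(√106, √221) : Q(√106)] = 2. By the tower law, [Q(√106, √221) : Q] = 2 · 2 = 4.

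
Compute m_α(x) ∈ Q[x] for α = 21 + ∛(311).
m_α(x) = x^3 - 63x^2 + 1323x - 9572

Set β = α - 21 = ∛(311), so β^3 = 311. Then (α - 21)^3 - 311 = 0, i.e. α is a root of g(x) = (x - 21)^3 - 311 = x^3 - 63x^2 + 1323x - 9572. Since g(x) = h(x - 21) where h(x) = x^3 - 311, and h is irreducible over Q (because 311 is not a perfect cube, so h has no rational root, and a monic cubic with no rational root is irreducible), g is also irreducible (irreducibility is preserved under the substitution x → x - 21). Hence m_α(x) = x^3 - 63x^2 + 1323x - 9572.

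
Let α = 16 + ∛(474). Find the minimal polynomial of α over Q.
m_α(x) = x^3 - 48x^2 + 768x - 4570

Set β = α - 16 = ∛(474), so β^3 = 474. Then (α - 16)^3 - 474 = 0, i.e. α is a root of g(x) = (x - 16)^3 - 474 = x^3 - 48x^2 + 768x - 4570. Since g(x) = h(x - 16) where h(x) = x^3 - 474, and h is irreducible over Q (because 474 is not a perfect cube, so h has no rational root, and a monic cubic with no rational root is irreducible), g is also irreducible (irreducibility is preserved under the substitution x → x - 16). Hence m_α(x) = x^3 - 48x^2 + 768x - 4570.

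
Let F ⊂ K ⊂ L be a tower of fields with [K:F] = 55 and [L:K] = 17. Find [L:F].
[L:F] = 935

The tower law says that for any tower of field extensions F ⊂ K ⊂ L with finite degrees, [L:F] = [L:K] · [K:F]. Here this gives [L:F] = 17 · 55 = 935.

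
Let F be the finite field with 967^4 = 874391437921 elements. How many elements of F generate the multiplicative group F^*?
There are φ(874391437920) = 160401162240 primitive elements

F_q^* is cyclic of order q - 1 = 874391437920. A cyclic group of order m has exactly φ(m) generators. Here m = 874391437920 = 2^5 · 3 · 5 · 7 · 11^2 · 13 · 23 · 7193, so the number of primitive elements is φ(874391437920) = 160401162240.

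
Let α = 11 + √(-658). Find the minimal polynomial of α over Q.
m_α(x) = x^2 - 22x + 779

From α - 11 = √(-658), squaring gives (α - 11)^2 = -658, i.e. α^2 - 22α + 121 = -658, so α^2 - 22α + 779 = 0. The discriminant of x^2 - 22x + 779 is (-22)^2 - 4·(779) = 484 - 3116 = -2632, and 4·(-658) is not a perfect square in Q since -658 is squarefree and ≠ 1. Hence x^2 - 22x + 779 is irreducible over Q and is the minimal polynomial of α.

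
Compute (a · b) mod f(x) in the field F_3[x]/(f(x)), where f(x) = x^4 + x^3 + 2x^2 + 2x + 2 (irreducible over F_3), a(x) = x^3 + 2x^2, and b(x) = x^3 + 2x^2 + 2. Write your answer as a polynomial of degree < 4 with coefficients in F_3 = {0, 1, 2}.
a · b ≡ x^3 + x^2 + 2x + 2 (mod f(x))

Multiply in F_3[x]: a(x)·b(x) = (x^3 + 2x^2)·(x^3 + 2x^2 + 2) = x^6 + x^5 + x^4 + 2x^3 + x^2. This has degree ≥ 4, so divide by f(x) over F_3: x^6 + x^5 + x^4 + 2x^3 + x^2 = (x^2 + 2)·(x^4 + x^3 + 2x^2 + 2x + 2) + (x^3 + x^2 + 2x + 2). Hence a·b ≡ x^3 + x^2 + 2x + 2 (mod f). (F_3[x]/(f) is a field with 3^4 = 81 elements since f is irreducible of degree 4.)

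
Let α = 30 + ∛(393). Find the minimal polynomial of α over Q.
m_α(x) = x^3 - 90x^2 + 2700x - 27393

Set β = α - 30 = ∛(393), so β^3 = 393. Then (α - 30)^3 - 393 = 0, i.e. α is a root of g(x) = (x - 30)^3 - 393 = x^3 - 90x^2 + 2700x - 27393. Since g(x) = h(x - 30) where h(x) = x^3 - 393, and h is irreducible over Q (because 393 is not a perfect cube, so h has no rational root, and a monic cubic with no rational root is irreducible), g is also irreducible (irreducibility is preserved under the substitution x → x - 30). Hence m_α(x) = x^3 - 90x^2 + 2700x - 27393.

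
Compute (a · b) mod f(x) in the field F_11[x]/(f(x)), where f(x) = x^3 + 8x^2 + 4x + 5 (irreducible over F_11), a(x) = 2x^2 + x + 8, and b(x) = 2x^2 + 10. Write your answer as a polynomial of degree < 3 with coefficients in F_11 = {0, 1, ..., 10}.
a · b ≡ 7x^2 + 10 (mod f(x))

Multiply in F_11[x]: a(x)·b(x) = (2x^2 + x + 8)·(2x^2 + 10) = 4x^4 + 2x^3 + 3x^2 + 10x + 3. This has degree ≥ 3, so divide by f(x) over F_11: 4x^4 + 2x^3 + 3x^2 + 10x + 3 = (4x + 3)·(x^3 + 8x^2 + 4x + 5) + (7x^2 + 10). Hence a·b ≡ 7x^2 + 10 (mod f). (F_11[x]/(f) is a field with 11^3 = 1331 elements since f is irreducible of degree 3.)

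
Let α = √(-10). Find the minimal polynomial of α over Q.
m_α(x) = x^2 + 10

α satisfies α^2 + 10 = 0, so x^2 + 10 annihilates α. Since d = -10 is squarefree and ≠ 1, it is not a perfect square in Q, so x^2 + 10 has no rational root and is therefore irreducible over Q (a degree-2 polynomial over a field is irreducible iff it has no root). Hence m_α(x) = x^2 + 10.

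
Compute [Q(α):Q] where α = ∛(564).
[Q(α):Q] = 3

The minimal polynomial of α is x^3 - 564, irreducible over Q since 564 is not a perfect cube (so x^3 - 564 has no rational root). Hence [Q(α):Q] = deg(m_α) = 3.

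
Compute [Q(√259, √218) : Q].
[Q(√259, √218) : Q] = 4

[Q(√259):Q] = 2 (min poly x^2 - 259, irreducible since 259 is squarefree > 1). For the top step, suppose √218 ∈ Q(√259), say √218 = c + d√259 with c, d ∈ Q. Squaring: 218 = c^2 + 259d^2 + 2cd√259. Since √259 ∉ Q this forces 2cd = 0. If d = 0 then √218 = c ∈ Q, contradicting 218 squarefree > 1. If c = 0 then 218 = 259d^2, so 259·218 = (259d)^2 is a perfect square in Q — but 259·218 = 56462 is not a perfect square (since 259 and 218 are distinct squarefree integers). Contradiction. Hence √218 ∉ Q(√259), so x^2 - 218 stays irreducible over Q(√259) and [Q(√259, √218) : Q(√259)] = 2. By the tower law, [Q(√259, √218) : Q] = 2 · 2 = 4.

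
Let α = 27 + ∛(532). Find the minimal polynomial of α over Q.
m_α(x) = x^3 - 81x^2 + 2187x - 20215

Set β = α - 27 = ∛(532), so β^3 = 532. Then (α - 27)^3 - 532 = 0, i.e. α is a root of g(x) = (x - 27)^3 - 532 = x^3 - 81x^2 + 2187x - 20215. Since g(x) = h(x - 27) where h(x) = x^3 - 532, and h is irreducible over Q (because 532 is not a perfect cube, so h has no rational root, and a monic cubic with no rational root is irreducible), g is also irreducible (irreducibility is preserved under the substitution x → x - 27). Hence m_α(x) = x^3 - 81x^2 + 2187x - 20215.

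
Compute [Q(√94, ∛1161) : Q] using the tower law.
[Q(√94, ∛1161) : Q] = 6

Let L = Q(√94, ∛1161). Since Q(√94) ⊂ L and [Q(√94):Q] = 2, the tower law gives 2 | [L:Q]. Likewise Q(∛1161) ⊂ L with [Q(∛1161):Q] = 3 (because 1161 is not a perfect cube), so 3 | [L:Q]. As gcd(2,3) = 1, [L:Q] is divisible by 6. Conversely L is generated over Q by √94 and ∛1161, so [L:Q] ≤ 2·3 = 6. Therefore [Q(√94, ∛1161) : Q] = 6.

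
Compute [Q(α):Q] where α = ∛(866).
[Q(α):Q] = 3

The minimal polynomial of α is x^3 - 866, irreducible over Q since 866 is not a perfect cube (so x^3 - 866 has no rational root). Hence [Q(α):Q] = deg(m_α) = 3.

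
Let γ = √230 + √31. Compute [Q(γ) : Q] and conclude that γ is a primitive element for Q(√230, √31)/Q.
[Q(γ) : Q] = 4 (equivalently, Q(γ) = Q(√230, √31))

Obviously Q(γ) ⊆ Q(√230, √31), and [Q(√230, √31):Q] = 4 (since 230, 31 are distinct squarefree integers > 1 with 7130 not a perfect square). To show equality we compute the minimal polynomial of γ. From γ = √230 + √31: γ^2 = 230 + 2√(7130) + 31 = 261 + 2√(7130), so γ^2 - 261 = 2√(7130); squaring, (γ^2 - 261)^2 = 4·7130, i.e. γ^4 - 522γ^2 + 68121 - 28520 = 0, i.e. γ^4 - 522γ^2 + 39601 = 0. So γ is a root of x^4 - 522x^2 + 39601. This polynomial is irreducible over Q: it has no rational root (each ±√230 ± √31 is irrational), and any factorization into two quadratics over Q would force √(7130) ∈ Q (pairing opposite roots) or √230, √31 ∈ Q (other pairings), all impossible. Hence [Q(γ):Q] = 4 = [Q(√230, √31):Q], so Q(γ) = Q(√230, √31).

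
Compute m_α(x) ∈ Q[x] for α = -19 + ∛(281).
m_α(x) = x^3 + 57x^2 + 1083x + 6578

Set β = α + 19 = ∛(281), so β^3 = 281. Then (α + 19)^3 - 281 = 0, i.e. α is a root of g(x) = (x + 19)^3 - 281 = x^3 + 57x^2 + 1083x + 6578. Since g(x) = h(x + 19) where h(x) = x^3 - 281, and h is irreducible over Q (because 281 is not a perfect cube, so h has no rational root, and a monic cubic with no rational root is irreducible), g is also irreducible (irreducibility is preserved under the substitution x → x + 19). Hence m_α(x) = x^3 + 57x^2 + 1083x + 6578.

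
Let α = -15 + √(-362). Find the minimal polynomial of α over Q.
m_α(x) = x^2 + 30x + 587

From α + 15 = √(-362), squaring gives (α + 15)^2 = -362, i.e. α^2 + 30α + 225 = -362, so α^2 + 30α + 587 = 0. The discriminant of x^2 + 30x + 587 is (30)^2 - 4·(587) = 900 - 2348 = -1448, and 4·(-362) is not a perfect square in Q since -362 is squarefree and ≠ 1. Hence x^2 + 30x + 587 is irreducible over Q and is the minimal polynomial of α.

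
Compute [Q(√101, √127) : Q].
[Q(√101, √127) : Q] = 4

[Q(√101):Q] = 2 (min poly x^2 - 101, irreducible since 101 is squarefree > 1). For the top step, suppose √127 ∈ Q(√101), say √127 = c + d√101 with c, d ∈ Q. Squaring: 127 = c^2 + 101d^2 + 2cd√101. Since √101 ∉ Q this forces 2cd = 0. If d = 0 then √127 = c ∈ Q, contradicting 127 squarefree > 1. If c = 0 then 127 = 101d^2, so 101·127 = (101d)^2 is a perfect square in Q — but 101·127 = 12827 is not a perfect square (since 101 and 127 are distinct squarefree integers). Contradiction. Hence √127 ∉ Q(√101), so x^2 - 127 stays irreducible over Q(√101) and [Q(√101, √127) : Q(√101)] = 2. By the tower law, [Q(√101, √127) : Q] = 2 · 2 = 4.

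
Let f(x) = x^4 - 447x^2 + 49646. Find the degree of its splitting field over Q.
[K : Q] = 4

Solving the quadratic in x^2: x^2 = (447 ± √(447^2 - 4·49646))/2 = (447 ± √1225)/2 = (447 ± 35)/2, giving x^2 = 206 or x^2 = 241. So f(x) = (x^2 - 206)(x^2 - 241) and the roots of f are ±√206, ±√241. Hence the splitting field is K = Q(√206, √241). Since 206 and 241 are distinct squarefree integers > 1, their product 49646 is not a perfect square, so √241 ∉ Q(√206). By the tower law [K:Q] = [Q(√206,√241):Q(√206)] · [Q(√206):Q] = 2 · 2 = 4.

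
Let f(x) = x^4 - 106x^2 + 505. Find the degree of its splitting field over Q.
[K : Q] = 4

Solving the quadratic in x^2: x^2 = (106 ± √(106^2 - 4·505))/2 = (106 ± √9216)/2 = (106 ± 96)/2, giving x^2 = 101 or x^2 = 5. So f(x) = (x^2 - 101)(x^2 - 5) and the roots of f are ±√101, ±√5. Hence the splitting field is K = Q(√101, √5). Since 101 and 5 are distinct squarefree integers > 1, their product 505 is not a perfect square, so √5 ∉ Q(√101). By the tower law [K:Q] = [Q(√101,√5):Q(√101)] · [Q(√101):Q] = 2 · 2 = 4.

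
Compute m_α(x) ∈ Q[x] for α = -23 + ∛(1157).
m_α(x) = x^3 + 69x^2 + 1587x + 11010

Set β = α + 23 = ∛(1157), so β^3 = 1157. Then (α + 23)^3 - 1157 = 0, i.e. α is a root of g(x) = (x + 23)^3 - 1157 = x^3 + 69x^2 + 1587x + 11010. Since g(x) = h(x + 23) where h(x) = x^3 - 1157, and h is irreducible over Q (because 1157 is not a perfect cube, so h has no rational root, and a monic cubic with no rational root is irreducible), g is also irreducible (irreducibility is preserved under the substitution x → x + 23). Hence m_α(x) = x^3 + 69x^2 + 1587x + 11010.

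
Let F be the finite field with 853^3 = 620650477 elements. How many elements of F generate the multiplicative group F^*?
There are φ(620650476) = 199190880 primitive elements

F_q^* is cyclic of order q - 1 = 620650476. A cyclic group of order m has exactly φ(m) generators. Here m = 620650476 = 2^2 · 3^2 · 43 · 71 · 5647, so the number of primitive elements is φ(620650476) = 199190880.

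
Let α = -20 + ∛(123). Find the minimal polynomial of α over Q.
m_α(x) = x^3 + 60x^2 + 1200x + 7877

Set β = α + 20 = ∛(123), so β^3 = 123. Then (α + 20)^3 - 123 = 0, i.e. α is a root of g(x) = (x + 20)^3 - 123 = x^3 + 60x^2 + 1200x + 7877. Since g(x) = h(x + 20) where h(x) = x^3 - 123, and h is irreducible over Q (because 123 is not a perfect cube, so h has no rational root, and a monic cubic with no rational root is irreducible), g is also irreducible (irreducibility is preserved under the substitution x → x + 20). Hence m_α(x) = x^3 + 60x^2 + 1200x + 7877.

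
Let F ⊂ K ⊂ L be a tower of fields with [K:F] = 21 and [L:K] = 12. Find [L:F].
[L:F] = 252

The tower law says that for any tower of field extensions F ⊂ K ⊂ L with finite degrees, [L:F] = [L:K] · [K:F]. Here this gives [L:F] = 12 · 21 = 252.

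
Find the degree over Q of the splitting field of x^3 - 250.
[K : Q] = 6

The roots of x^3 - 250 are ∛250, ω∛250, ω^2∛250 where ω = e^(2πi/3) is a primitive cube root of unity, so K = Q(∛250, ω). Now [Q(∛250):Q] = 3 (since 250 is not a perfect cube, x^3 - 250 is irreducible) and [Q(ω):Q] = 2. Both 2 and 3 divide [K:Q], and [K:Q] ≤ 3·2 = 6, so [K:Q] = 6. (Equivalently: Q(∛250) ⊂ R but ω ∉ R, so [K : Q(∛250)] = 2.)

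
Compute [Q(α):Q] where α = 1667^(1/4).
[Q(α):Q] = 4

α is a root of x^4 - 1667. By Eisenstein's criterion at the prime p = 1667 (which divides the constant term 1667 but p^2 = 2778889 does not, since 1667 is squarefree), x^4 - 1667 is irreducible over Q. Hence [Q(α):Q] = 4.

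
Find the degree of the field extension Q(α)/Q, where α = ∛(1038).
[Q(α):Q] = 3

The minimal polynomial of α is x^3 - 1038, irreducible over Q since 1038 is not a perfect cube (so x^3 - 1038 has no rational root). Hence [Q(α):Q] = deg(m_α) = 3.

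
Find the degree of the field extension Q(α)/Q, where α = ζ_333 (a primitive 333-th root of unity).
[Q(α):Q] = 216

The minimal polynomial of ζ_333 over Q is the 333-th cyclotomic polynomial Φ_333(x), which is irreducible over Q and has degree φ(333) = 216. Hence [Q(α):Q] = φ(333) = 216.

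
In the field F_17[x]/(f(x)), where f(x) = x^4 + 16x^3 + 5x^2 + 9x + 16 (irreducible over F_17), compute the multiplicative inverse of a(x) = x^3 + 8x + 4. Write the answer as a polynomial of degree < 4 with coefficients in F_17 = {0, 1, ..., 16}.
a(x)^(-1) ≡ 5x^3 + 2x^2 + 8x + 14 (mod f(x))

Since f is irreducible over F_17, F_17[x]/(f) is a field and a(x) ≠ 0 has an inverse. Apply the extended Euclidean algorithm to f(x) and a(x) in F_17[x]: f(x) = (x + 16)·a(x) + (14x^2 + 13x + 3);  a(x) = (11x + 8)·(14x^2 + 13x + 3) + (7x + 14);  (14x^2 + 13x + 3) = (2x + 10)·(7x + 14) + (16). The last nonzero remainder is the constant 16 = gcd(f, a) in F_17. Back-substituting through the division chain expresses 16 = s(x)·a(x) + t(x)·f(x) with s(x) ≡ 12x^3 + 15x^2 + 9x + 3 (mod f), so (12x^3 + 15x^2 + 9x + 3)·a(x) ≡ 16 (mod f). Multiplying by 16^(-1) ≡ 16 in F_17 gives a(x)^(-1) ≡ 16·(12x^3 + 15x^2 + 9x + 3) ≡ 5x^3 + 2x^2 + 8x + 14 (mod f). Check: (x^3 + 8x + 4)·(5x^3 + 2x^2 + 8x + 14) = 5x^6 + 2x^5 + 14x^4 + 16x^3 + 4x^2 + 8x + 5 ≡ 1 (mod x^4 + 16x^3 + 5x^2 + 9x + 16).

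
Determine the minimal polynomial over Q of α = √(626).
m_α(x) = x^2 - 626

α satisfies α^2 - 626 = 0, so x^2 - 626 annihilates α. Since d = 626 is squarefree and ≠ 1, it is not a perfect square in Q, so x^2 - 626 has no rational root and is therefore irreducible over Q (a degree-2 polynomial over a field is irreducible iff it has no root). Hence m_α(x) = x^2 - 626.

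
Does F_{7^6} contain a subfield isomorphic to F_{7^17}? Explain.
No: F_{7^17} is not a subfield of F_{7^6}

F_{p^m} embeds in F_{p^n} iff m | n. Here 17 ∤ 6 (since 6 = 0·17 + 6 with remainder 6 ≠ 0), so F_{7^17} is not a subfield of F_{7^6}. Equivalently: if it were, the tower law would give 17 = [F_{7^17}:F_7] dividing [F_{7^6}:F_7] = 6, contradiction.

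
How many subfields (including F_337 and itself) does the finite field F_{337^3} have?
F_{337^3} has 2 subfields

The subfields of F_{p^n} are exactly the fields F_{p^d} for d | n (each is the fixed field of the unique index-d subgroup of Gal(F_{p^n}/F_p) ≅ Z/nZ). The divisors of n = 3 are {1, 3}, giving 2 subfields: F_{337^1}, F_{337^3}.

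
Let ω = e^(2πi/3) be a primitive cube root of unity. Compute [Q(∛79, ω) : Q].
[Q(∛79, ω) : Q] = 6

[Q(∛79):Q] = 3 (min poly x^3 - 79, irreducible since 79 is not a perfect cube). [Q(ω):Q] = 2 (min poly x^2 + x + 1). Since Q(∛79) ⊂ R and ω ∉ R, we have ω ∉ Q(∛79), so x^2 + x + 1 remains irreducible over Q(∛79) and [Q(∛79, ω) : Q(∛79)] = 2. By the tower law, [Q(∛79, ω) : Q] = 3 · 2 = 6. (In fact Q(∛79, ω) is the splitting field of x^3 - 79 over Q.)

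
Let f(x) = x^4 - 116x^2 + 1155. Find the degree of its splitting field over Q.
[K : Q] = 4

Solving the quadratic in x^2: x^2 = (116 ± √(116^2 - 4·1155))/2 = (116 ± √8836)/2 = (116 ± 94)/2, giving x^2 = 11 or x^2 = 105. So f(x) = (x^2 - 11)(x^2 - 105) and the roots of f are ±√11, ±√105. Hence the splitting field is K = Q(√11, √105). Since 11 and 105 are distinct squarefree integers > 1, their product 1155 is not a perfect square, so √105 ∉ Q(√11). By the tower law [K:Q] = [Q(√11,√105):Q(√11)] · [Q(√11):Q] = 2 · 2 = 4.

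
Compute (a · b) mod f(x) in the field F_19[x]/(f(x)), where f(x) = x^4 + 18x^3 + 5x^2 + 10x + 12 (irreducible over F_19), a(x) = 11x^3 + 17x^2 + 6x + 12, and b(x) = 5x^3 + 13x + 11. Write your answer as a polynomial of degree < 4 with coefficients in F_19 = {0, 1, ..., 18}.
a · b ≡ 7x^3 + 10x^2 + 5x + 18 (mod f(x))

Multiply in F_19[x]: a(x)·b(x) = (11x^3 + 17x^2 + 6x + 12)·(5x^3 + 13x + 11) = 17x^6 + 9x^5 + 2x^4 + 3x^3 + 18x^2 + 13x + 18. This has degree ≥ 4, so divide by f(x) over F_19: 17x^6 + 9x^5 + 2x^4 + 3x^3 + 18x^2 + 13x + 18 = (17x^2 + 7x)·(x^4 + 18x^3 + 5x^2 + 10x + 12) + (7x^3 + 10x^2 + 5x + 18). Hence a·b ≡ 7x^3 + 10x^2 + 5x + 18 (mod f). (F_19[x]/(f) is a field with 19^4 = 130321 elements since f is irreducible of degree 4.)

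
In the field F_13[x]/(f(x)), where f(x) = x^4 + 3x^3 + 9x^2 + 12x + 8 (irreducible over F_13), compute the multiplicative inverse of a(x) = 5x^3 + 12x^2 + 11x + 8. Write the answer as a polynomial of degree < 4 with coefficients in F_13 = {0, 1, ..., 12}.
a(x)^(-1) ≡ 5x^3 + 9x^2 + 11x + 12 (mod f(x))

Since f is irreducible over F_13, F_13[x]/(f) is a field and a(x) ≠ 0 has an inverse. Apply the extended Euclidean algorithm to f(x) and a(x) in F_13[x]: f(x) = (8x + 10)·a(x) + (9x^2 + 7x + 6);  a(x) = (2x + 7)·(9x^2 + 7x + 6) + (2x + 5);  (9x^2 + 7x + 6) = (11x + 2)·(2x + 5) + (9). The last nonzero remainder is the constant 9 = gcd(f, a) in F_13. Back-substituting through the division chain expresses 9 = s(x)·a(x) + t(x)·f(x) with s(x) ≡ 6x^3 + 3x^2 + 8x + 4 (mod f), so (6x^3 + 3x^2 + 8x + 4)·a(x) ≡ 9 (mod f). Multiplying by 9^(-1) ≡ 3 in F_13 gives a(x)^(-1) ≡ 3·(6x^3 + 3x^2 + 8x + 4) ≡ 5x^3 + 9x^2 + 11x + 12 (mod f). Check: (5x^3 + 12x^2 + 11x + 8)·(5x^3 + 9x^2 + 11x + 12) = 12x^6 + x^5 + 10x^4 + 6x^3 + 12x^2 + 12x + 5 ≡ 1 (mod x^4 + 3x^3 + 9x^2 + 12x + 8).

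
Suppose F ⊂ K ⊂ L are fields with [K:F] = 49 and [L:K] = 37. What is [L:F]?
[L:F] = 1813

The tower law says that for any tower of field extensions F ⊂ K ⊂ L with finite degrees, [L:F] = [L:K] · [K:F]. Here this gives [L:F] = 37 · 49 = 1813.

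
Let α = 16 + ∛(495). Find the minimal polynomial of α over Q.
m_α(x) = x^3 - 48x^2 + 768x - 4591

Set β = α - 16 = ∛(495), so β^3 = 495. Then (α - 16)^3 - 495 = 0, i.e. α is a root of g(x) = (x - 16)^3 - 495 = x^3 - 48x^2 + 768x - 4591. Since g(x) = h(x - 16) where h(x) = x^3 - 495, and h is irreducible over Q (because 495 is not a perfect cube, so h has no rational root, and a monic cubic with no rational root is irreducible), g is also irreducible (irreducibility is preserved under the substitution x → x - 16). Hence m_α(x) = x^3 - 48x^2 + 768x - 4591.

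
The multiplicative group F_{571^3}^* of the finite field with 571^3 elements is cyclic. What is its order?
|F_{571^3}^*| = 186169410

F_{571^3} has 571^3 = 186169411 elements; its multiplicative group consists of all nonzero elements, so |F_{571^3}^*| = 186169411 - 1 = 186169410. (It is cyclic since any finite subgroup of the multiplicative group of a field is cyclic.)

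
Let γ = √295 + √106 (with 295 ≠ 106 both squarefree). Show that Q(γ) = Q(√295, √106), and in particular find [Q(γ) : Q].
[Q(γ) : Q] = 4 (equivalently, Q(γ) = Q(√295, √106))

Obviously Q(γ) ⊆ Q(√295, √106), and [Q(√295, √106):Q] = 4 (since 295, 106 are distinct squarefree integers > 1 with 31270 not a perfect square). To show equality we compute the minimal polynomial of γ. From γ = √295 + √106: γ^2 = 295 + 2√(31270) + 106 = 401 + 2√(31270), so γ^2 - 401 = 2√(31270); squaring, (γ^2 - 401)^2 = 4·31270, i.e. γ^4 - 802γ^2 + 160801 - 125080 = 0, i.e. γ^4 - 802γ^2 + 35721 = 0. So γ is a root of x^4 - 802x^2 + 35721. This polynomial is irreducible over Q: it has no rational root (each ±√295 ± √106 is irrational), and any factorization into two quadratics over Q would force √(31270) ∈ Q (pairing opposite roots) or √295, √106 ∈ Q (other pairings), all impossible. Hence [Q(γ):Q] = 4 = [Q(√295, √106):Q], so Q(γ) = Q(√295, √106).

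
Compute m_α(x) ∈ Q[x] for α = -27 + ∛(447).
m_α(x) = x^3 + 81x^2 + 2187x + 19236

Set β = α + 27 = ∛(447), so β^3 = 447. Then (α + 27)^3 - 447 = 0, i.e. α is a root of g(x) = (x + 27)^3 - 447 = x^3 + 81x^2 + 2187x + 19236. Since g(x) = h(x + 27) where h(x) = x^3 - 447, and h is irreducible over Q (because 447 is not a perfect cube, so h has no rational root, and a monic cubic with no rational root is irreducible), g is also irreducible (irreducibility is preserved under the substitution x → x + 27). Hence m_α(x) = x^3 + 81x^2 + 2187x + 19236.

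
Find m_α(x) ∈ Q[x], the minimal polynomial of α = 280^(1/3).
m_α(x) = x^3 - 280

α satisfies α^3 = 280, so x^3 - 280 annihilates α. By the rational root test, a rational root p/q (in lowest terms) of x^3 - 280 would satisfy p^3 = 280 q^3, forcing q = 1 and p^3 = 280; but 280 is not a perfect cube, contradiction. A monic cubic over Q with no rational root is irreducible (any nontrivial factorization would include a linear factor). Hence x^3 - 280 is the minimal polynomial of α, and in particular [Q(α):Q] = 3.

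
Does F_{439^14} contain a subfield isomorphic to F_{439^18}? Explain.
No: F_{439^18} is not a subfield of F_{439^14}

F_{p^m} embeds in F_{p^n} iff m | n. Here 18 ∤ 14 (since 14 = 0·18 + 14 with remainder 14 ≠ 0), so F_{439^18} is not a subfield of F_{439^14}. Equivalently: if it were, the tower law would give 18 = [F_{439^18}:F_439] dividing [F_{439^14}:F_439] = 14, contradiction.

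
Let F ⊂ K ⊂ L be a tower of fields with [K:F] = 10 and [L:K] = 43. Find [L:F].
[L:F] = 430

The tower law says that for any tower of field extensions F ⊂ K ⊂ L with finite degrees, [L:F] = [L:K] · [K:F]. Here this gives [L:F] = 43 · 10 = 430.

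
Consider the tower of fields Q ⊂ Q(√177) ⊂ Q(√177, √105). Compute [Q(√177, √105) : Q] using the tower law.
[Q(√177, √105) : Q] = 4

[Q(√177):Q] = 2 (min poly x^2 - 177, irreducible since 177 is squarefree > 1). For the top step, suppose √105 ∈ Q(√177), say √105 = c + d√177 with c, d ∈ Q. Squaring: 105 = c^2 + 177d^2 + 2cd√177. Since √177 ∉ Q this forces 2cd = 0. If d = 0 then √105 = c ∈ Q, contradicting 105 squarefree > 1. If c = 0 then 105 = 177d^2, so 177·105 = (177d)^2 is a perfect square in Q — but 177·105 = 18585 is not a perfect square (since 177 and 105 are distinct squarefree integers). Contradiction. Hence √105 ∉ Q(√177), so x^2 - 105 stays irreducible over Q(√177) and [Q(√177, √105) : Q(√177)] = 2. By the tower law, [Q(√177, √105) : Q] = 2 · 2 = 4.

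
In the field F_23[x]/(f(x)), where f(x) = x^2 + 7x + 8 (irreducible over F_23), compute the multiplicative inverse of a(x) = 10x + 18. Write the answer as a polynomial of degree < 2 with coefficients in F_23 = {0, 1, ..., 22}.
a(x)^(-1) ≡ 18x + 20 (mod f(x))

Since f is irreducible over F_23, F_23[x]/(f) is a field and a(x) ≠ 0 has an inverse. Apply the extended Euclidean algorithm to f(x) and a(x) in F_23[x]: f(x) = (7x + 18)·a(x) + (6). The last nonzero remainder is the constant 6 = gcd(f, a) in F_23. Back-substituting through the division chain expresses 6 = s(x)·a(x) + t(x)·f(x) with s(x) ≡ 16x + 5 (mod f), so (16x + 5)·a(x) ≡ 6 (mod f). Multiplying by 6^(-1) ≡ 4 in F_23 gives a(x)^(-1) ≡ 4·(16x + 5) ≡ 18x + 20 (mod f). Check: (10x + 18)·(18x + 20) = 19x^2 + 18x + 15 ≡ 1 (mod x^2 + 7x + 8).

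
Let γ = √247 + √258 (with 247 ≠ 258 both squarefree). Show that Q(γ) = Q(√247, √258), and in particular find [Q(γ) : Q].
[Q(γ) : Q] = 4 (equivalently, Q(γ) = Q(√247, √258))

Obviously Q(γ) ⊆ Q(√247, √258), and [Q(√247, √258):Q] = 4 (since 247, 258 are distinct squarefree integers > 1 with 63726 not a perfect square). To show equality we compute the minimal polynomial of γ. From γ = √247 + √258: γ^2 = 247 + 2√(63726) + 258 = 505 + 2√(63726), so γ^2 - 505 = 2√(63726); squaring, (γ^2 - 505)^2 = 4·63726, i.e. γ^4 - 1010γ^2 + 255025 - 254904 = 0, i.e. γ^4 - 1010γ^2 + 121 = 0. So γ is a root of x^4 - 1010x^2 + 121. This polynomial is irreducible over Q: it has no rational root (each ±√247 ± √258 is irrational), and any factorization into two quadratics over Q would force √(63726) ∈ Q (pairing opposite roots) or √247, √258 ∈ Q (other pairings), all impossible. Hence [Q(γ):Q] = 4 = [Q(√247, √258):Q], so Q(γ) = Q(√247, √258).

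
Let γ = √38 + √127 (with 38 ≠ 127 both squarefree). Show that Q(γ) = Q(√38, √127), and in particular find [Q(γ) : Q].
[Q(γ) : Q] = 4 (equivalently, Q(γ) = Q(√38, √127))

Obviously Q(γ) ⊆ Q(√38, √127), and [Q(√38, √127):Q] = 4 (since 38, 127 are distinct squarefree integers > 1 with 4826 not a perfect square). To show equality we compute the minimal polynomial of γ. From γ = √38 + √127: γ^2 = 38 + 2√(4826) + 127 = 165 + 2√(4826), so γ^2 - 165 = 2√(4826); squaring, (γ^2 - 165)^2 = 4·4826, i.e. γ^4 - 330γ^2 + 27225 - 19304 = 0, i.e. γ^4 - 330γ^2 + 7921 = 0. So γ is a root of x^4 - 330x^2 + 7921. This polynomial is irreducible over Q: it has no rational root (each ±√38 ± √127 is irrational), and any factorization into two quadratics over Q would force √(4826) ∈ Q (pairing opposite roots) or √38, √127 ∈ Q (other pairings), all impossible. Hence [Q(γ):Q] = 4 = [Q(√38, √127):Q], so Q(γ) = Q(√38, √127).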